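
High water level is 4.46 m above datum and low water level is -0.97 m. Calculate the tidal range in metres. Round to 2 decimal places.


Tidal range = High water - Low water
Tidal range = 4.46 - (-0.97)
Tidal range = 5.43 m

5.43


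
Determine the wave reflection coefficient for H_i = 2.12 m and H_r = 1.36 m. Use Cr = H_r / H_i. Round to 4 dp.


Cr = H_r / H_i
Cr = 1.36 / 2.12
Cr = 0.6415

0.6415


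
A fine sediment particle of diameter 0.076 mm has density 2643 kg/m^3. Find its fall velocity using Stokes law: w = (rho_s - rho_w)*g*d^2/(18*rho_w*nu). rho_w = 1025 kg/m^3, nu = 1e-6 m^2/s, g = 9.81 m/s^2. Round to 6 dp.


w = (rho_s - rho_w) * g * d^2 / (18 * rho_w * nu)
d = 0.076 mm = 0.000076 m
rho_s - rho_w = 2643 - 1025 = 1618
Numerator = 1618 * 9.81 * (0.000076)^2 = 0.000091680022
Denominator = 18 * 1025 * 1e-6 = 0.018450
w = 0.004969 m/s

0.004969


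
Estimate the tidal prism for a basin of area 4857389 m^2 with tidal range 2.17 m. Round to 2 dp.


Tidal prism = Area * Tidal range
P = 4857389 * 2.17
P = 10540534.13 m^3

10540534.13


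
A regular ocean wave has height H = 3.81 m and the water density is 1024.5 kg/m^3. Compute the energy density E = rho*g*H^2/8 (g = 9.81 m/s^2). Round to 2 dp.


E = (1/8) * rho * g * H^2
E = (1/8) * 1024.5 * 9.81 * 3.81^2
E = 0.125 * 1024.5 * 9.81 * 14.5161
E = 18236.48 J/m^2

18236.48


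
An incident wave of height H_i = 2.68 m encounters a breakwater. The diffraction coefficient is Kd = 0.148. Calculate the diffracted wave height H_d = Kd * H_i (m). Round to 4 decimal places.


H_d = Kd * H_i
H_d = 0.148 * 2.68
H_d = 0.3966 m

0.3966


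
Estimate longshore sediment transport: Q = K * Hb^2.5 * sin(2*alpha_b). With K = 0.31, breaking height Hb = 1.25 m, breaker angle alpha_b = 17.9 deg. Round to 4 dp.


Q = K * Hb^2.5 * sin(2 * alpha_b)
Hb^2.5 = 1.25^2.5 = 1.746928
sin(2 * 17.9) = sin(35.8) = 0.584958
Q = 0.31 * 1.746928 * 0.584958
Q = 0.3168 m^3/s

0.3168


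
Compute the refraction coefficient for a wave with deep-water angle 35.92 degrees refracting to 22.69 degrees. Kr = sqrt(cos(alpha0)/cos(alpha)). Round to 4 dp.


Kr = sqrt(cos(alpha0) / cos(alpha))
cos(35.92) = 0.809837
cos(22.69) = 0.922605
Kr = sqrt(0.809837 / 0.922605)
Kr = sqrt(0.877772)
Kr = 0.9369

0.9369


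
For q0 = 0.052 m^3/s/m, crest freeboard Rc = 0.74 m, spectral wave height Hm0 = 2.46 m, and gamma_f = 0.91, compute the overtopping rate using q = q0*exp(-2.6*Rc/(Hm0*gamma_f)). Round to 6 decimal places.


q = q0 * exp(-2.6 * Rc / (Hm0 * gamma_f))
Exponent = -2.6 * 0.74 / (2.46 * 0.91)
= -2.6 * 0.74 / 2.2386
= -0.859466
exp(-0.859466) = 0.423388
q = 0.052 * 0.423388
q = 0.022016 m^3/s/m

0.022016


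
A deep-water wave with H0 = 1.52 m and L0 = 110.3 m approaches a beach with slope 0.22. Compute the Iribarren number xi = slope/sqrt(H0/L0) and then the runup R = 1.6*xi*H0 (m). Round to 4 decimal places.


xi = slope / sqrt(H0/L0)
H0/L0 = 1.52/110.3 = 0.013781
sqrt(0.013781) = 0.117391
xi = 0.22 / 0.117391 = 1.874082
R = 1.6 * xi * H0 = 1.6 * 1.874082 * 1.52
R = 4.5578 m

4.5578


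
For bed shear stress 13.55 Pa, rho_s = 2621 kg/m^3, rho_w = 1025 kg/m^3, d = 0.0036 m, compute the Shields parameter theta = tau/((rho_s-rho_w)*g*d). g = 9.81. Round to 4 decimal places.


theta = tau / ((rho_s - rho_w) * g * d)
rho_s - rho_w = 2621 - 1025 = 1596
Denominator = 1596 * 9.81 * 0.0036 = 56.364336
theta = 13.55 / 56.364336
theta = 0.2404

0.2404


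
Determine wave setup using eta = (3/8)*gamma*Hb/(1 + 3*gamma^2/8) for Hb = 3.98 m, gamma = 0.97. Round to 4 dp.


eta = (3/8) * gamma * Hb / (1 + 3*gamma^2/8)
Numerator = (3/8) * 0.97 * 3.98 = 1.447725
Denominator = 1 + 3*0.97^2/8 = 1 + 0.352838 = 1.352838
eta = 1.447725 / 1.352838
eta = 1.0701 m

1.0701


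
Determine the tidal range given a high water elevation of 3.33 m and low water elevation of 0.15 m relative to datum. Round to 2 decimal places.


Tidal range = High water - Low water
Tidal range = 3.33 - (0.15)
Tidal range = 3.18 m

3.18


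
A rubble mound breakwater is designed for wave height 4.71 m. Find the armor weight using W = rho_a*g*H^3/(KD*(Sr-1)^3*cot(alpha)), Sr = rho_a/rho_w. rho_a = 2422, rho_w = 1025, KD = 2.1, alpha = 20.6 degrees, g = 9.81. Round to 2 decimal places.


Sr = rho_a / rho_w = 2422 / 1025 = 2.362927
(Sr - 1) = 1.362927
(Sr - 1)^3 = 2.531731
cot(20.6) = 1 / tan(20.6) = 1 / 0.375875 = 2.660457
Numerator = 2422 * 9.81 * 4.71^3 = 2482594.9497
Denominator = 2.1 * 2.531731 * 2.660457 = 14.144680
W = 2482594.9497 / 14.144680
W = 175514.39 N

175514.39


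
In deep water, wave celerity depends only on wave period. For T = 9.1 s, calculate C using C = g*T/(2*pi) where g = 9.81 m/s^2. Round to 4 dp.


We use the deep-water celerity formula:
C = g * T / (2 * pi)
C = 9.81 * 9.1 / (2 * 3.14159...)
C = 89.271000 / 6.283185
C = 14.2079 m/s

14.2079


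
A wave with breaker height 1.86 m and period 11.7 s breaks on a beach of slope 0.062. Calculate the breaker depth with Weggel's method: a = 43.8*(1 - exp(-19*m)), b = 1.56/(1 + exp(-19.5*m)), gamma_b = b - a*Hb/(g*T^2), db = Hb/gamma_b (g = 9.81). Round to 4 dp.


a = 43.8 * (1 - exp(-19 * m))
exp(-19 * 0.062) = exp(-1.1780) = 0.307894
a = 43.8 * (1 - 0.307894) = 30.314247
b = 1.56 / (1 + exp(-19.5 * m))
exp(-19.5 * 0.062) = exp(-1.2090) = 0.298496
b = 1.56 / (1 + 0.298496) = 1.201390
Hb / (g * T^2) = 1.86 / (9.81 * 11.7^2) = 1.86 / 1342.8909 = 0.00138507
gamma_b = b - a * Hb/(g*T^2) = 1.201390 - 30.314247 * 0.00138507 = 1.159403
db = Hb / gamma_b = 1.86 / 1.159403
db = 1.6043 m

1.6043


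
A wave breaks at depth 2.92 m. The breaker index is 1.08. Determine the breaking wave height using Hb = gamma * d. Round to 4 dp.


Hb = gamma * d
Hb = 1.08 * 2.92
Hb = 3.1536 m

3.1536


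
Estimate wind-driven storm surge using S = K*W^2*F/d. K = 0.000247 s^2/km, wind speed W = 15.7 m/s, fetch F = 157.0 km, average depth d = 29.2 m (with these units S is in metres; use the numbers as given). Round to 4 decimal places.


S = K * W^2 * F / d
W^2 = 15.7^2 = 246.49
S = 0.000247 * 246.49 * 157.0 / 29.2
Numerator = 0.000247 * 246.49 * 157.0 = 9.558636
S = 9.558636 / 29.2 = 0.3274 m

0.3274


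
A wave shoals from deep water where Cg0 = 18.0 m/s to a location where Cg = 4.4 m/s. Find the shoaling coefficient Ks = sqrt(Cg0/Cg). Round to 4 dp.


Ks = sqrt(Cg0 / Cg)
Ks = sqrt(18.0 / 4.4)
Ks = sqrt(4.0909)
Ks = 2.0226

2.0226


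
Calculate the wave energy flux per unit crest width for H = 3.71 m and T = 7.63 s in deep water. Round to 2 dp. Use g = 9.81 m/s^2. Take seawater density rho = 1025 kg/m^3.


P = rho * g^2 * H^2 * T / (32 * pi)
P = 1025 * 9.81^2 * 3.71^2 * 7.63 / (32 * pi)
P = 1025 * 96.2361 * 13.7641 * 7.63 / 100.53096
P = 103046.77 W/m

103046.77


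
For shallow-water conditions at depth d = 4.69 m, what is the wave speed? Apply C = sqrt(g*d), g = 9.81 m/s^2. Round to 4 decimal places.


Using the shallow-water approximation:
C = sqrt(g * d) = sqrt(9.81 * 4.69)
C = sqrt(46.0089)
C = 6.7830 m/s

6.7830


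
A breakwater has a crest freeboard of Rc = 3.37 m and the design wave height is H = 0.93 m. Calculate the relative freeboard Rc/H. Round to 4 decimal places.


Relative freeboard = Rc / H
= 3.37 / 0.93
= 3.6237

3.6237


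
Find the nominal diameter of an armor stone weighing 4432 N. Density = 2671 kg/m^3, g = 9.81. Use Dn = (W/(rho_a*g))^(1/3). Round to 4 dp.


V = W / (rho_a * g)
V = 4432 / (2671 * 9.81)
V = 4432 / 26202.51
V = 0.169144 m^3
Dn = V^(1/3) = 0.169144^(1/3)
Dn = 0.5530 m

0.5530


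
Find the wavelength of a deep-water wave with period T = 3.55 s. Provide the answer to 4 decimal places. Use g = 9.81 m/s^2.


L0 = g * T^2 / (2 * pi)
L0 = 9.81 * 3.55^2 / (2 * pi)
L0 = 9.81 * 12.6025 / 6.28319
L0 = 123.6305 / 6.28319
L0 = 19.6764 m

19.6764


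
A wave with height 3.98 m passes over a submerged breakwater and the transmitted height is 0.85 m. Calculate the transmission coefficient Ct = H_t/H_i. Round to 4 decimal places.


Ct = H_t / H_i
Ct = 0.85 / 3.98
Ct = 0.2136

0.2136


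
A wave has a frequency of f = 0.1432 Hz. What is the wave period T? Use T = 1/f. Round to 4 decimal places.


T = 1 / f
T = 1 / 0.1432
T = 6.9832 s

6.9832


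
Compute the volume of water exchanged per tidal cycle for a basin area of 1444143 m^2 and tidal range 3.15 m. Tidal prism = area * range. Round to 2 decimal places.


Tidal prism = Area * Tidal range
P = 1444143 * 3.15
P = 4549050.45 m^3

4549050.45


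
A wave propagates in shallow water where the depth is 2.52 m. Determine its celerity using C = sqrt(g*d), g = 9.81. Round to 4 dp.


Using the shallow-water approximation:
C = sqrt(g * d) = sqrt(9.81 * 2.52)
C = sqrt(24.7212)
C = 4.9720 m/s

4.9720


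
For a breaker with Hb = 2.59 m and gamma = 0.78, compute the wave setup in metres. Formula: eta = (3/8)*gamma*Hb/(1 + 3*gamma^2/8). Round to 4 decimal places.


eta = (3/8) * gamma * Hb / (1 + 3*gamma^2/8)
Numerator = (3/8) * 0.78 * 2.59 = 0.757575
Denominator = 1 + 3*0.78^2/8 = 1 + 0.228150 = 1.228150
eta = 0.757575 / 1.228150
eta = 0.6168 m

0.6168


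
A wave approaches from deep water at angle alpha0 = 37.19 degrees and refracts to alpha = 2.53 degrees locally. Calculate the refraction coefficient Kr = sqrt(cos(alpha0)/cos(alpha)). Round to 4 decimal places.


Kr = sqrt(cos(alpha0) / cos(alpha))
cos(37.19) = 0.796635
cos(2.53) = 0.999025
Kr = sqrt(0.796635 / 0.999025)
Kr = sqrt(0.797413)
Kr = 0.8930

0.8930


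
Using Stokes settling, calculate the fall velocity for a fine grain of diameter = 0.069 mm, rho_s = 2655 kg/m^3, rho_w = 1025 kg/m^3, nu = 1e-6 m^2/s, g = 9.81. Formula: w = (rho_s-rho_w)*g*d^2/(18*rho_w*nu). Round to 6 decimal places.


w = (rho_s - rho_w) * g * d^2 / (18 * rho_w * nu)
d = 0.069 mm = 0.000069 m
rho_s - rho_w = 2655 - 1025 = 1630
Numerator = 1630 * 9.81 * (0.000069)^2 = 0.000076129818
Denominator = 18 * 1025 * 1e-6 = 0.018450
w = 0.004126 m/s

0.004126


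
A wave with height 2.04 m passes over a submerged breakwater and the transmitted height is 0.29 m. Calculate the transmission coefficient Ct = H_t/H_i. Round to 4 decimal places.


Ct = H_t / H_i
Ct = 0.29 / 2.04
Ct = 0.1422

0.1422


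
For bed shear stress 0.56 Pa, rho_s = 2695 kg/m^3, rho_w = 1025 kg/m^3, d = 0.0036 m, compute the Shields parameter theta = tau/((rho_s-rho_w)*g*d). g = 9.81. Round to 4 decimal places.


theta = tau / ((rho_s - rho_w) * g * d)
rho_s - rho_w = 2695 - 1025 = 1670
Denominator = 1670 * 9.81 * 0.0036 = 58.977720
theta = 0.56 / 58.977720
theta = 0.0095

0.0095


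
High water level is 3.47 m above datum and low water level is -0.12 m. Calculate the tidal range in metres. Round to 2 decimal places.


Tidal range = High water - Low water
Tidal range = 3.47 - (-0.12)
Tidal range = 3.59 m

3.59


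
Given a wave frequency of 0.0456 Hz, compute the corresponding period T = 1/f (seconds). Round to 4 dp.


T = 1 / f
T = 1 / 0.0456
T = 21.9298 s

21.9298


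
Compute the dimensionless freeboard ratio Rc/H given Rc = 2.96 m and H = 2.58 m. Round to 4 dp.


Relative freeboard = Rc / H
= 2.96 / 2.58
= 1.1473

1.1473


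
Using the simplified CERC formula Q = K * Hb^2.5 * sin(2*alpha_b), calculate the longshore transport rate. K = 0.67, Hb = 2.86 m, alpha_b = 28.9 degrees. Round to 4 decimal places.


Q = K * Hb^2.5 * sin(2 * alpha_b)
Hb^2.5 = 2.86^2.5 = 13.832959
sin(2 * 28.9) = sin(57.8) = 0.846193
Q = 0.67 * 13.832959 * 0.846193
Q = 7.8426 m^3/s

7.8426


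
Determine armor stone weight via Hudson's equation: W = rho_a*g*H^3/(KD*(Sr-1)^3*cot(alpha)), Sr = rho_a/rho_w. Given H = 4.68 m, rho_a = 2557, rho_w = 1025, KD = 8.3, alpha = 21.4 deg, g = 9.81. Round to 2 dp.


Sr = rho_a / rho_w = 2557 / 1025 = 2.494634
(Sr - 1) = 1.494634
(Sr - 1)^3 = 3.338910
cot(21.4) = 1 / tan(21.4) = 1 / 0.391896 = 2.551699
Numerator = 2557 * 9.81 * 4.68^3 = 2571208.4970
Denominator = 8.3 * 3.338910 * 2.551699 = 70.715119
W = 2571208.4970 / 70.715119
W = 36360.10 N

36360.10


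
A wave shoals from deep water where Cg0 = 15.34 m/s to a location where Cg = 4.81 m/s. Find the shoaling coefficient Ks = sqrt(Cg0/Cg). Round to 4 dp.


Ks = sqrt(Cg0 / Cg)
Ks = sqrt(15.34 / 4.81)
Ks = sqrt(3.1892)
Ks = 1.7858

1.7858


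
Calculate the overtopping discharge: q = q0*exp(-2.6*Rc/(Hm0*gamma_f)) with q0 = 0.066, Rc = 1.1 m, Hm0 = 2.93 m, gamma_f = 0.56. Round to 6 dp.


q = q0 * exp(-2.6 * Rc / (Hm0 * gamma_f))
Exponent = -2.6 * 1.1 / (2.93 * 0.56)
= -2.6 * 1.1 / 1.6408
= -1.743052
exp(-1.743052) = 0.174985
q = 0.066 * 0.174985
q = 0.011549 m^3/s/m

0.011549


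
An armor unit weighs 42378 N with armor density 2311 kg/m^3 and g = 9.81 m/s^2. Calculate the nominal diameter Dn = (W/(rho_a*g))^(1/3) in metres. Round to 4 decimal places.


V = W / (rho_a * g)
V = 42378 / (2311 * 9.81)
V = 42378 / 22670.91
V = 1.869268 m^3
Dn = V^(1/3) = 1.869268^(1/3)
Dn = 1.2318 m

1.2318


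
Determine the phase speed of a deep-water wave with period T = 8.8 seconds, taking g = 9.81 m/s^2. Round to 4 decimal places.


We use the deep-water celerity formula:
C = g * T / (2 * pi)
C = 9.81 * 8.8 / (2 * 3.14159...)
C = 86.328000 / 6.283185
C = 13.7395 m/s

13.7395


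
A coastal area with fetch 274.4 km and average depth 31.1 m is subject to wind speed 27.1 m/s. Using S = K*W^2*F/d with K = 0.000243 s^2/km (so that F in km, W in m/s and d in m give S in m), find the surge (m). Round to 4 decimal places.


S = K * W^2 * F / d
W^2 = 27.1^2 = 734.41
S = 0.000243 * 734.41 * 274.4 / 31.1
Numerator = 0.000243 * 734.41 * 274.4 = 48.969871
S = 48.969871 / 31.1 = 1.5746 m

1.5746


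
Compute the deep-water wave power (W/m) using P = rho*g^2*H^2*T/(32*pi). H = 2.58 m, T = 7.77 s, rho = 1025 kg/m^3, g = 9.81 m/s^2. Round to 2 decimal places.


P = rho * g^2 * H^2 * T / (32 * pi)
P = 1025 * 9.81^2 * 2.58^2 * 7.77 / (32 * pi)
P = 1025 * 96.2361 * 6.6564 * 7.77 / 100.53096
P = 50748.41 W/m

50748.41


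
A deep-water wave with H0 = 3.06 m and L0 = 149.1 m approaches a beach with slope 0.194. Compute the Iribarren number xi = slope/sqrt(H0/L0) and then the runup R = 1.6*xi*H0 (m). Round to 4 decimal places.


xi = slope / sqrt(H0/L0)
H0/L0 = 3.06/149.1 = 0.020523
sqrt(0.020523) = 0.143259
xi = 0.194 / 0.143259 = 1.354191
R = 1.6 * xi * H0 = 1.6 * 1.354191 * 3.06
R = 6.6301 m

6.6301


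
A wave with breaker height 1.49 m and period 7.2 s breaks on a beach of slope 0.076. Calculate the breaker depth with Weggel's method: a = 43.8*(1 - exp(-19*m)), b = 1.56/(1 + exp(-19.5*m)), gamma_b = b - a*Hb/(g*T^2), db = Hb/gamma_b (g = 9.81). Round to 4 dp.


a = 43.8 * (1 - exp(-19 * m))
exp(-19 * 0.076) = exp(-1.4440) = 0.235982
a = 43.8 * (1 - 0.235982) = 33.463991
b = 1.56 / (1 + exp(-19.5 * m))
exp(-19.5 * 0.076) = exp(-1.4820) = 0.227183
b = 1.56 / (1 + 0.227183) = 1.271204
Hb / (g * T^2) = 1.49 / (9.81 * 7.2^2) = 1.49 / 508.5504 = 0.00292990
gamma_b = b - a * Hb/(g*T^2) = 1.271204 - 33.463991 * 0.00292990 = 1.173158
db = Hb / gamma_b = 1.49 / 1.173158
db = 1.2701 m

1.2701


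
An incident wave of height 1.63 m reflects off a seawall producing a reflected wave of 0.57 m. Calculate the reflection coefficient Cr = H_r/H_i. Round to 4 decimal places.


Cr = H_r / H_i
Cr = 0.57 / 1.63
Cr = 0.3497

0.3497


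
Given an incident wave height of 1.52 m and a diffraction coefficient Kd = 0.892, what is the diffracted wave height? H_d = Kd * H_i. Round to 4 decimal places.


H_d = Kd * H_i
H_d = 0.892 * 1.52
H_d = 1.3558 m

1.3558


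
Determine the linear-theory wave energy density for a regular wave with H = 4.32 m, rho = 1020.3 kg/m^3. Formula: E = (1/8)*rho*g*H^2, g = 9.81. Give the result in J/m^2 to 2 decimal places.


E = (1/8) * rho * g * H^2
E = (1/8) * 1020.3 * 9.81 * 4.32^2
E = 0.125 * 1020.3 * 9.81 * 18.6624
E = 23349.33 J/m^2

23349.33


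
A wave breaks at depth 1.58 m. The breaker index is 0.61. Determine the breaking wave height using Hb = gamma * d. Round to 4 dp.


Hb = gamma * d
Hb = 0.61 * 1.58
Hb = 0.9638 m

0.9638


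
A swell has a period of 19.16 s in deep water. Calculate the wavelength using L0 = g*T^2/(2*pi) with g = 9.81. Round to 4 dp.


L0 = g * T^2 / (2 * pi)
L0 = 9.81 * 19.16^2 / (2 * pi)
L0 = 9.81 * 367.1056 / 6.28319
L0 = 3601.3059 / 6.28319
L0 = 573.1656 m

573.1656


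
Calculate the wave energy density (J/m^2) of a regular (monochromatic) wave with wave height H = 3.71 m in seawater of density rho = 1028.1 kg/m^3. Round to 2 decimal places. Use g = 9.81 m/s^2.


E = (1/8) * rho * g * H^2
E = (1/8) * 1028.1 * 9.81 * 3.71^2
E = 0.125 * 1028.1 * 9.81 * 13.7641
E = 17352.51 J/m^2

17352.51


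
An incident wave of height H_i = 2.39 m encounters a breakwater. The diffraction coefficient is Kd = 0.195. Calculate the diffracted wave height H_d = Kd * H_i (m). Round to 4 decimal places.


H_d = Kd * H_i
H_d = 0.195 * 2.39
H_d = 0.4661 m

0.4661


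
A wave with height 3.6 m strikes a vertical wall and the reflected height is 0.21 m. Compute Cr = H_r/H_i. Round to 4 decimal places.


Cr = H_r / H_i
Cr = 0.21 / 3.6
Cr = 0.0583

0.0583


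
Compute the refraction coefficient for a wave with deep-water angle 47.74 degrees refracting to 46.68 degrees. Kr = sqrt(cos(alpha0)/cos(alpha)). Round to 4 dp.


Kr = sqrt(cos(alpha0) / cos(alpha))
cos(47.74) = 0.672496
cos(46.68) = 0.686072
Kr = sqrt(0.672496 / 0.686072)
Kr = sqrt(0.980211)
Kr = 0.9901

0.9901


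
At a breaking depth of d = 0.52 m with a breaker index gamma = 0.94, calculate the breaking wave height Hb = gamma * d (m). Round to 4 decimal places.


Hb = gamma * d
Hb = 0.94 * 0.52
Hb = 0.4888 m

0.4888


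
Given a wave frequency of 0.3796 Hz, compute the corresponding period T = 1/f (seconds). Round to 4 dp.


T = 1 / f
T = 1 / 0.3796
T = 2.6344 s

2.6344


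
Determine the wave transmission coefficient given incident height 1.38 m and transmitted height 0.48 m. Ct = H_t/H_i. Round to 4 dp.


Ct = H_t / H_i
Ct = 0.48 / 1.38
Ct = 0.3478

0.3478


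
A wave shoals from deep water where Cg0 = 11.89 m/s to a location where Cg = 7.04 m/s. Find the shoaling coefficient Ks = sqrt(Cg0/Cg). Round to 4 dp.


Ks = sqrt(Cg0 / Cg)
Ks = sqrt(11.89 / 7.04)
Ks = sqrt(1.6889)
Ks = 1.2996

1.2996


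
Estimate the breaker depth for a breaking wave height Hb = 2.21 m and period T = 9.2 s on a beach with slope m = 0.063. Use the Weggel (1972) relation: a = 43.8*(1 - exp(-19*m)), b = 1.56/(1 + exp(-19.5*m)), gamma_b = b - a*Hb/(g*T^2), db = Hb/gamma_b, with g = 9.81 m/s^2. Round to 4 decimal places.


a = 43.8 * (1 - exp(-19 * m))
exp(-19 * 0.063) = exp(-1.1970) = 0.302099
a = 43.8 * (1 - 0.302099) = 30.568057
b = 1.56 / (1 + exp(-19.5 * m))
exp(-19.5 * 0.063) = exp(-1.2285) = 0.292731
b = 1.56 / (1 + 0.292731) = 1.206747
Hb / (g * T^2) = 2.21 / (9.81 * 9.2^2) = 2.21 / 830.3184 = 0.00266163
gamma_b = b - a * Hb/(g*T^2) = 1.206747 - 30.568057 * 0.00266163 = 1.125386
db = Hb / gamma_b = 2.21 / 1.125386
db = 1.9638 m

1.9638


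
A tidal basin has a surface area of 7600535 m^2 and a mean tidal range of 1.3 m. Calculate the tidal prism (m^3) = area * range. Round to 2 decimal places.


Tidal prism = Area * Tidal range
P = 7600535 * 1.3
P = 9880695.50 m^3

9880695.50


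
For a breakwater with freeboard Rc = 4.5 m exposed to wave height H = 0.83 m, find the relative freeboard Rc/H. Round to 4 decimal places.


Relative freeboard = Rc / H
= 4.5 / 0.83
= 5.4217

5.4217


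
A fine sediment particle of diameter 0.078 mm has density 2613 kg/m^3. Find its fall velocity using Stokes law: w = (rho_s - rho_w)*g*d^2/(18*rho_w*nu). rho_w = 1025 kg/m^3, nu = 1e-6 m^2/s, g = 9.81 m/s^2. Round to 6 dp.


w = (rho_s - rho_w) * g * d^2 / (18 * rho_w * nu)
d = 0.078 mm = 0.000078 m
rho_s - rho_w = 2613 - 1025 = 1588
Numerator = 1588 * 9.81 * (0.000078)^2 = 0.000094778256
Denominator = 18 * 1025 * 1e-6 = 0.018450
w = 0.005137 m/s

0.005137


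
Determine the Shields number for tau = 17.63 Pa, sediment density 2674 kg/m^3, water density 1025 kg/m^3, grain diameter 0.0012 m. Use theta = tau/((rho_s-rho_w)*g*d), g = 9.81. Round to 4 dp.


theta = tau / ((rho_s - rho_w) * g * d)
rho_s - rho_w = 2674 - 1025 = 1649
Denominator = 1649 * 9.81 * 0.0012 = 19.412028
theta = 17.63 / 19.412028
theta = 0.9082

0.9082


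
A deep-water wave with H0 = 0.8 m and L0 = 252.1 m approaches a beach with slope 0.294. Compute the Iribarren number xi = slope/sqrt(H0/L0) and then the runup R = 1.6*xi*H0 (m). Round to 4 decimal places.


xi = slope / sqrt(H0/L0)
H0/L0 = 0.8/252.1 = 0.003173
sqrt(0.003173) = 0.056332
xi = 0.294 / 0.056332 = 5.219018
R = 1.6 * xi * H0 = 1.6 * 5.219018 * 0.8
R = 6.6803 m

6.6803


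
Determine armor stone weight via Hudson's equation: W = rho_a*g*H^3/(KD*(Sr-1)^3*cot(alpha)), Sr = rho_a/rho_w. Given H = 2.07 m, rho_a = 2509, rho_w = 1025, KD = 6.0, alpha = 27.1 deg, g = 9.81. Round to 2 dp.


Sr = rho_a / rho_w = 2509 / 1025 = 2.447805
(Sr - 1) = 1.447805
(Sr - 1)^3 = 3.034800
cot(27.1) = 1 / tan(27.1) = 1 / 0.511726 = 1.954171
Numerator = 2509 * 9.81 * 2.07^3 = 218313.5567
Denominator = 6.0 * 3.034800 * 1.954171 = 35.583118
W = 218313.5567 / 35.583118
W = 6135.31 N

6135.31


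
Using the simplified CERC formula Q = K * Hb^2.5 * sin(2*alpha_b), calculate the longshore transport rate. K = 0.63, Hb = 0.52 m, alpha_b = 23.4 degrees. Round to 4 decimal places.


Q = K * Hb^2.5 * sin(2 * alpha_b)
Hb^2.5 = 0.52^2.5 = 0.194988
sin(2 * 23.4) = sin(46.8) = 0.728969
Q = 0.63 * 0.194988 * 0.728969
Q = 0.0895 m^3/s

0.0895


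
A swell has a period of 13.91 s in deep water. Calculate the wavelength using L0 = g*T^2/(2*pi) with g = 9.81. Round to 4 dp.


L0 = g * T^2 / (2 * pi)
L0 = 9.81 * 13.91^2 / (2 * pi)
L0 = 9.81 * 193.4881 / 6.28319
L0 = 1898.1183 / 6.28319
L0 = 302.0949 m

302.0949


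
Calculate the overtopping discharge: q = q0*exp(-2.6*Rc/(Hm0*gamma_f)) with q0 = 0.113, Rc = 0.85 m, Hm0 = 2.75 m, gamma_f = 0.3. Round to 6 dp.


q = q0 * exp(-2.6 * Rc / (Hm0 * gamma_f))
Exponent = -2.6 * 0.85 / (2.75 * 0.3)
= -2.6 * 0.85 / 0.8250
= -2.678788
exp(-2.678788) = 0.068646
q = 0.113 * 0.068646
q = 0.007757 m^3/s/m

0.007757


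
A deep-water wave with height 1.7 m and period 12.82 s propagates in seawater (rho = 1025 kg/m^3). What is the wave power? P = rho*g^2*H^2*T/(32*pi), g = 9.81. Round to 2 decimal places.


P = rho * g^2 * H^2 * T / (32 * pi)
P = 1025 * 9.81^2 * 1.7^2 * 12.82 / (32 * pi)
P = 1025 * 96.2361 * 2.8900 * 12.82 / 100.53096
P = 36353.64 W/m

36353.64


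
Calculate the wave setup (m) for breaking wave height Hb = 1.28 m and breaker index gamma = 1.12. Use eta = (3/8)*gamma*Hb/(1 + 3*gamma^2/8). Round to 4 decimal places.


eta = (3/8) * gamma * Hb / (1 + 3*gamma^2/8)
Numerator = (3/8) * 1.12 * 1.28 = 0.537600
Denominator = 1 + 3*1.12^2/8 = 1 + 0.470400 = 1.470400
eta = 0.537600 / 1.470400
eta = 0.3656 m

0.3656


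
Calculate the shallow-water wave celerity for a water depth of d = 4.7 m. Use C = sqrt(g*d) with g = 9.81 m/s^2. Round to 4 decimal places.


Using the shallow-water approximation:
C = sqrt(g * d) = sqrt(9.81 * 4.7)
C = sqrt(46.1070)
C = 6.7902 m/s

6.7902


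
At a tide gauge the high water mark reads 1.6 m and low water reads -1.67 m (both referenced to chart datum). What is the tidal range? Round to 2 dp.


Tidal range = High water - Low water
Tidal range = 1.6 - (-1.67)
Tidal range = 3.27 m

3.27


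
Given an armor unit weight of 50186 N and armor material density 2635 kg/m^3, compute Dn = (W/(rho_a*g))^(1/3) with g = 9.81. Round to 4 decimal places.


V = W / (rho_a * g)
V = 50186 / (2635 * 9.81)
V = 50186 / 25849.35
V = 1.941480 m^3
Dn = V^(1/3) = 1.941480^(1/3)
Dn = 1.2475 m

1.2475


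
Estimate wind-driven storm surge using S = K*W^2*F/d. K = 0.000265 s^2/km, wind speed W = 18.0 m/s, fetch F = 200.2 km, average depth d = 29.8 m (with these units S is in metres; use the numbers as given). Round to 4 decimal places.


S = K * W^2 * F / d
W^2 = 18.0^2 = 324.00
S = 0.000265 * 324.00 * 200.2 / 29.8
Numerator = 0.000265 * 324.00 * 200.2 = 17.189172
S = 17.189172 / 29.8 = 0.5768 m

0.5768


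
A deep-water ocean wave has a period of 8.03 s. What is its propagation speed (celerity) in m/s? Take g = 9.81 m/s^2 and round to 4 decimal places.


We use the deep-water celerity formula:
C = g * T / (2 * pi)
C = 9.81 * 8.03 / (2 * 3.14159...)
C = 78.774300 / 6.283185
C = 12.5373 m/s

12.5373


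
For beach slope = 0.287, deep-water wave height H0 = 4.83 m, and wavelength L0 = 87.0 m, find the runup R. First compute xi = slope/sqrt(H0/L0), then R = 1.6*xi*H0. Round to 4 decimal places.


xi = slope / sqrt(H0/L0)
H0/L0 = 4.83/87.0 = 0.055517
sqrt(0.055517) = 0.235621
xi = 0.287 / 0.235621 = 1.218058
R = 1.6 * xi * H0 = 1.6 * 1.218058 * 4.83
R = 9.4132 m

9.4132


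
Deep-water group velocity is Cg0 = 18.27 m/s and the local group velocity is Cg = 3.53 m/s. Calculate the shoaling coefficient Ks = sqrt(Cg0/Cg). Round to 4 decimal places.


Ks = sqrt(Cg0 / Cg)
Ks = sqrt(18.27 / 3.53)
Ks = sqrt(5.1756)
Ks = 2.2750

2.2750


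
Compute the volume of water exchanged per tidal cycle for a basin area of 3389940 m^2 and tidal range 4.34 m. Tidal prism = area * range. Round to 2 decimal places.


Tidal prism = Area * Tidal range
P = 3389940 * 4.34
P = 14712339.60 m^3

14712339.60


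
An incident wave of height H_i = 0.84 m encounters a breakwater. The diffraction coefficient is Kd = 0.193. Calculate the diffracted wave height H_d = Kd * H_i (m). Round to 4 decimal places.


H_d = Kd * H_i
H_d = 0.193 * 0.84
H_d = 0.1621 m

0.1621


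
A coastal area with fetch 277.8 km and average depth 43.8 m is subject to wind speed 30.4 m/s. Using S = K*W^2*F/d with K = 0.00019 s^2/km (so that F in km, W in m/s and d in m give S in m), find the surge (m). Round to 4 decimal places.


S = K * W^2 * F / d
W^2 = 30.4^2 = 924.16
S = 0.00019 * 924.16 * 277.8 / 43.8
Numerator = 0.00019 * 924.16 * 277.8 = 48.779013
S = 48.779013 / 43.8 = 1.1137 m

1.1137


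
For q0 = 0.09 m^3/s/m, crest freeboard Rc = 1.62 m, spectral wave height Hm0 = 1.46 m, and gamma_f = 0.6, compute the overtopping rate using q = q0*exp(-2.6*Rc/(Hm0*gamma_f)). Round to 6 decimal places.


q = q0 * exp(-2.6 * Rc / (Hm0 * gamma_f))
Exponent = -2.6 * 1.62 / (1.46 * 0.6)
= -2.6 * 1.62 / 0.8760
= -4.808219
exp(-4.808219) = 0.008162
q = 0.09 * 0.008162
q = 0.000735 m^3/s/m

0.000735


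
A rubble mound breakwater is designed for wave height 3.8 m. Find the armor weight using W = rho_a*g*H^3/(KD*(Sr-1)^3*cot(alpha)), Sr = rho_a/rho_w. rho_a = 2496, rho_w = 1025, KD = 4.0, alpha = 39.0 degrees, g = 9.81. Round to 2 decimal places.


Sr = rho_a / rho_w = 2496 / 1025 = 2.435122
(Sr - 1) = 1.435122
(Sr - 1)^3 = 2.955741
cot(39.0) = 1 / tan(39.0) = 1 / 0.809784 = 1.234897
Numerator = 2496 * 9.81 * 3.8^3 = 1343582.6227
Denominator = 4.0 * 2.955741 * 1.234897 = 14.600146
W = 1343582.6227 / 14.600146
W = 92025.29 N

92025.29


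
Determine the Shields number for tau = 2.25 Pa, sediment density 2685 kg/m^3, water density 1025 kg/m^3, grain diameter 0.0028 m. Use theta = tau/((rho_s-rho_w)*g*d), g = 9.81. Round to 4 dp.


theta = tau / ((rho_s - rho_w) * g * d)
rho_s - rho_w = 2685 - 1025 = 1660
Denominator = 1660 * 9.81 * 0.0028 = 45.596880
theta = 2.25 / 45.596880
theta = 0.0493

0.0493


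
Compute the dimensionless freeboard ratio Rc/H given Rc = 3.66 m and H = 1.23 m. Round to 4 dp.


Relative freeboard = Rc / H
= 3.66 / 1.23
= 2.9756

2.9756


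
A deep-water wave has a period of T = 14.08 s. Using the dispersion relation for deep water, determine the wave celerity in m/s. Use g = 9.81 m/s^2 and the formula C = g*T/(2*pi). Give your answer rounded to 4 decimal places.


We use the deep-water celerity formula:
C = g * T / (2 * pi)
C = 9.81 * 14.08 / (2 * 3.14159...)
C = 138.124800 / 6.283185
C = 21.9832 m/s

21.9832


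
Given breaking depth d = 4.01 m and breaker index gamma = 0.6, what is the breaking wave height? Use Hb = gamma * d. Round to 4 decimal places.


Hb = gamma * d
Hb = 0.6 * 4.01
Hb = 2.4060 m

2.4060


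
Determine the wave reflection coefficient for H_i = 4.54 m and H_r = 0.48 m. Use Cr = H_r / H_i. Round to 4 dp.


Cr = H_r / H_i
Cr = 0.48 / 4.54
Cr = 0.1057

0.1057


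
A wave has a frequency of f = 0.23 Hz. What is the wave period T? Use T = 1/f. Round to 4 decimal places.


T = 1 / f
T = 1 / 0.23
T = 4.3478 s

4.3478


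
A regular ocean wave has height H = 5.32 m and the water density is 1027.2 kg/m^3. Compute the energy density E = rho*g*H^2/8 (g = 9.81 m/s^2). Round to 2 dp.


E = (1/8) * rho * g * H^2
E = (1/8) * 1027.2 * 9.81 * 5.32^2
E = 0.125 * 1027.2 * 9.81 * 28.3024
E = 35649.82 J/m^2

35649.82


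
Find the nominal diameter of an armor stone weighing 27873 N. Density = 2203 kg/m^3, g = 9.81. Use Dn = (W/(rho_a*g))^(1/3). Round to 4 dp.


V = W / (rho_a * g)
V = 27873 / (2203 * 9.81)
V = 27873 / 21611.43
V = 1.289734 m^3
Dn = V^(1/3) = 1.289734^(1/3)
Dn = 1.0885 m

1.0885


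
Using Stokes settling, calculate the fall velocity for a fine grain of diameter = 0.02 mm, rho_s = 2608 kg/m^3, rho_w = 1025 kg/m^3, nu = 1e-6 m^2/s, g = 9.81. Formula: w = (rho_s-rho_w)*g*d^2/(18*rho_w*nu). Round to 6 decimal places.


w = (rho_s - rho_w) * g * d^2 / (18 * rho_w * nu)
d = 0.02 mm = 0.000020 m
rho_s - rho_w = 2608 - 1025 = 1583
Numerator = 1583 * 9.81 * (0.000020)^2 = 0.000006211692
Denominator = 18 * 1025 * 1e-6 = 0.018450
w = 0.000337 m/s

0.000337


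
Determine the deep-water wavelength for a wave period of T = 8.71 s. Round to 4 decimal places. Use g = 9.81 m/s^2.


L0 = g * T^2 / (2 * pi)
L0 = 9.81 * 8.71^2 / (2 * pi)
L0 = 9.81 * 75.8641 / 6.28319
L0 = 744.2268 / 6.28319
L0 = 118.4474 m

118.4474


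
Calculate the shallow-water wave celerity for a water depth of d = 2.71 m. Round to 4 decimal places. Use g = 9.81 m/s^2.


Using the shallow-water approximation:
C = sqrt(g * d) = sqrt(9.81 * 2.71)
C = sqrt(26.5851)
C = 5.1561 m/s

5.1561


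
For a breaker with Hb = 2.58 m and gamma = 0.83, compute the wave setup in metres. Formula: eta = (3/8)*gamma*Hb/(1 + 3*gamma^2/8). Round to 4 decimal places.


eta = (3/8) * gamma * Hb / (1 + 3*gamma^2/8)
Numerator = (3/8) * 0.83 * 2.58 = 0.803025
Denominator = 1 + 3*0.83^2/8 = 1 + 0.258338 = 1.258338
eta = 0.803025 / 1.258338
eta = 0.6382 m

0.6382


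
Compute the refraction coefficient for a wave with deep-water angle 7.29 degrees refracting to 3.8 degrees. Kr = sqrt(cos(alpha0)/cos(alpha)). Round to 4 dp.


Kr = sqrt(cos(alpha0) / cos(alpha))
cos(7.29) = 0.991917
cos(3.8) = 0.997801
Kr = sqrt(0.991917 / 0.997801)
Kr = sqrt(0.994102)
Kr = 0.9970

0.9970


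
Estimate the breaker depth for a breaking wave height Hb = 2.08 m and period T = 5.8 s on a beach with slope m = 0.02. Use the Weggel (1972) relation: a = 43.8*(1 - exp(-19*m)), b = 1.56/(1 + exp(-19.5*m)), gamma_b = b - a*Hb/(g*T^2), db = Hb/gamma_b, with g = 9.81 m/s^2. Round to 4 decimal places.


a = 43.8 * (1 - exp(-19 * m))
exp(-19 * 0.02) = exp(-0.3800) = 0.683861
a = 43.8 * (1 - 0.683861) = 13.846870
b = 1.56 / (1 + exp(-19.5 * m))
exp(-19.5 * 0.02) = exp(-0.3900) = 0.677057
b = 1.56 / (1 + 0.677057) = 0.930201
Hb / (g * T^2) = 2.08 / (9.81 * 5.8^2) = 2.08 / 330.0084 = 0.00630287
gamma_b = b - a * Hb/(g*T^2) = 0.930201 - 13.846870 * 0.00630287 = 0.842926
db = Hb / gamma_b = 2.08 / 0.842926
db = 2.4676 m

2.4676


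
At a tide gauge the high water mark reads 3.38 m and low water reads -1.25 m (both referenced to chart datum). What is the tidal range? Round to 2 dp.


Tidal range = High water - Low water
Tidal range = 3.38 - (-1.25)
Tidal range = 4.63 m

4.63


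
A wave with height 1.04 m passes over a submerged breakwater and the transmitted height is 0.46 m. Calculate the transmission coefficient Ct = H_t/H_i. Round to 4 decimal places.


Ct = H_t / H_i
Ct = 0.46 / 1.04
Ct = 0.4423

0.4423


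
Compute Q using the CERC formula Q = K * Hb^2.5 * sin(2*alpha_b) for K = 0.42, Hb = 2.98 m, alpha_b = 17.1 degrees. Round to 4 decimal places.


Q = K * Hb^2.5 * sin(2 * alpha_b)
Hb^2.5 = 2.98^2.5 = 15.329947
sin(2 * 17.1) = sin(34.2) = 0.562083
Q = 0.42 * 15.329947 * 0.562083
Q = 3.6190 m^3/s

3.6190


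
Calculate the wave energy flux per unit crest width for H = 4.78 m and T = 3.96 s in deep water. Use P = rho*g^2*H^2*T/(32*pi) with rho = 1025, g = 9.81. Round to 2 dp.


P = rho * g^2 * H^2 * T / (32 * pi)
P = 1025 * 9.81^2 * 4.78^2 * 3.96 / (32 * pi)
P = 1025 * 96.2361 * 22.8484 * 3.96 / 100.53096
P = 88779.56 W/m

88779.56


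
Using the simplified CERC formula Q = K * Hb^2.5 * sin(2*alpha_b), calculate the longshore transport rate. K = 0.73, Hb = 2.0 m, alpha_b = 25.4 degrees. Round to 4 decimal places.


Q = K * Hb^2.5 * sin(2 * alpha_b)
Hb^2.5 = 2.0^2.5 = 5.656854
sin(2 * 25.4) = sin(50.8) = 0.774944
Q = 0.73 * 5.656854 * 0.774944
Q = 3.2001 m^3/s

3.2001


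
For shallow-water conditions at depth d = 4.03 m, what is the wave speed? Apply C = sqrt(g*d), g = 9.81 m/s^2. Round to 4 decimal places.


Using the shallow-water approximation:
C = sqrt(g * d) = sqrt(9.81 * 4.03)
C = sqrt(39.5343)
C = 6.2876 m/s

6.2876


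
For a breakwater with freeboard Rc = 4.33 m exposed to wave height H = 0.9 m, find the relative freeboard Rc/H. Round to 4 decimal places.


Relative freeboard = Rc / H
= 4.33 / 0.9
= 4.8111

4.8111


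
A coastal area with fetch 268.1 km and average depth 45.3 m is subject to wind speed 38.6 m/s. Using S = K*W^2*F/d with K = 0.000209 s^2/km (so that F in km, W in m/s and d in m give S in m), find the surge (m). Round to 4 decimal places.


S = K * W^2 * F / d
W^2 = 38.6^2 = 1489.96
S = 0.000209 * 1489.96 * 268.1 / 45.3
Numerator = 0.000209 * 1489.96 * 268.1 = 83.486780
S = 83.486780 / 45.3 = 1.8430 m

1.8430


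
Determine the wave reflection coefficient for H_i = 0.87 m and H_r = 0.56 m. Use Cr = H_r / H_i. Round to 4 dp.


Cr = H_r / H_i
Cr = 0.56 / 0.87
Cr = 0.6437

0.6437


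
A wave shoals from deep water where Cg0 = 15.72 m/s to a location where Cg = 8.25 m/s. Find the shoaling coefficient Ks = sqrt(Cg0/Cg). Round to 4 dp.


Ks = sqrt(Cg0 / Cg)
Ks = sqrt(15.72 / 8.25)
Ks = sqrt(1.9055)
Ks = 1.3804

1.3804


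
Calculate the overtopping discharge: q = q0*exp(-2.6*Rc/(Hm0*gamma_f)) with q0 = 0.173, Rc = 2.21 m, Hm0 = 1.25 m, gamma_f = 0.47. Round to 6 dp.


q = q0 * exp(-2.6 * Rc / (Hm0 * gamma_f))
Exponent = -2.6 * 2.21 / (1.25 * 0.47)
= -2.6 * 2.21 / 0.5875
= -9.780426
exp(-9.780426) = 0.000057
q = 0.173 * 0.000057
q = 0.000010 m^3/s/m

0.000010


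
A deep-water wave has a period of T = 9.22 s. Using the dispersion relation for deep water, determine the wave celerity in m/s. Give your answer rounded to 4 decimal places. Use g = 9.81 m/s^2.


We use the deep-water celerity formula:
C = g * T / (2 * pi)
C = 9.81 * 9.22 / (2 * 3.14159...)
C = 90.448200 / 6.283185
C = 14.3953 m/s

14.3953


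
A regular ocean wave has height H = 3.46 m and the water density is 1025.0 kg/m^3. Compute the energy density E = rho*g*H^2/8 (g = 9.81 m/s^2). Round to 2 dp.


E = (1/8) * rho * g * H^2
E = (1/8) * 1025.0 * 9.81 * 3.46^2
E = 0.125 * 1025.0 * 9.81 * 11.9716
E = 15047.18 J/m^2

15047.18


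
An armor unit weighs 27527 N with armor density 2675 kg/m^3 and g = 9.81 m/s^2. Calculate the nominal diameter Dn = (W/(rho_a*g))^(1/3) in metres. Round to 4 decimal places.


V = W / (rho_a * g)
V = 27527 / (2675 * 9.81)
V = 27527 / 26241.75
V = 1.048977 m^3
Dn = V^(1/3) = 1.048977^(1/3)
Dn = 1.0161 m

1.0161


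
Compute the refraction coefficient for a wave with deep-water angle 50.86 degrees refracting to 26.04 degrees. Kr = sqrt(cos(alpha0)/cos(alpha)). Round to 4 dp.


Kr = sqrt(cos(alpha0) / cos(alpha))
cos(50.86) = 0.631217
cos(26.04) = 0.898488
Kr = sqrt(0.631217 / 0.898488)
Kr = sqrt(0.702533)
Kr = 0.8382

0.8382


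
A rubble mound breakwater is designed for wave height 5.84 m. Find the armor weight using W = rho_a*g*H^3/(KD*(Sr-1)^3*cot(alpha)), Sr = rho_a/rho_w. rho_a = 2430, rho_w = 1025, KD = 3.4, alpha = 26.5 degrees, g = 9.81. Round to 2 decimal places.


Sr = rho_a / rho_w = 2430 / 1025 = 2.370732
(Sr - 1) = 1.370732
(Sr - 1)^3 = 2.575475
cot(26.5) = 1 / tan(26.5) = 1 / 0.498582 = 2.005690
Numerator = 2430 * 9.81 * 5.84^3 = 4748034.0230
Denominator = 3.4 * 2.575475 * 2.005690 = 17.563054
W = 4748034.0230 / 17.563054
W = 270342.16 N

270342.16


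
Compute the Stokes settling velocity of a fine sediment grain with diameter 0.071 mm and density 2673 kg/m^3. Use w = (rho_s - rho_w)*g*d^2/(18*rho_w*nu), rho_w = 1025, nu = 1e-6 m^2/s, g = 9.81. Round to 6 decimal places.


w = (rho_s - rho_w) * g * d^2 / (18 * rho_w * nu)
d = 0.071 mm = 0.000071 m
rho_s - rho_w = 2673 - 1025 = 1648
Numerator = 1648 * 9.81 * (0.000071)^2 = 0.000081497242
Denominator = 18 * 1025 * 1e-6 = 0.018450
w = 0.004417 m/s

0.004417


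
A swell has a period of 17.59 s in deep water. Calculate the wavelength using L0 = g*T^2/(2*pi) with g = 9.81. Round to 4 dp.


L0 = g * T^2 / (2 * pi)
L0 = 9.81 * 17.59^2 / (2 * pi)
L0 = 9.81 * 309.4081 / 6.28319
L0 = 3035.2935 / 6.28319
L0 = 483.0820 m

483.0820


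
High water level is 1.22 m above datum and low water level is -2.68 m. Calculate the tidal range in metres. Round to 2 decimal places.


Tidal range = High water - Low water
Tidal range = 1.22 - (-2.68)
Tidal range = 3.90 m

3.90


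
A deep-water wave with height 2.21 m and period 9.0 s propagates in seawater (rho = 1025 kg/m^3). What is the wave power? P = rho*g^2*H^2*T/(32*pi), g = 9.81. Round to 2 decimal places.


P = rho * g^2 * H^2 * T / (32 * pi)
P = 1025 * 9.81^2 * 2.21^2 * 9.0 / (32 * pi)
P = 1025 * 96.2361 * 4.8841 * 9.0 / 100.53096
P = 43130.96 W/m

43130.96


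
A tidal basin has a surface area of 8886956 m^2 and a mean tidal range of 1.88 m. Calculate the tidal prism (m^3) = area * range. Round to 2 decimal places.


Tidal prism = Area * Tidal range
P = 8886956 * 1.88
P = 16707477.28 m^3

16707477.28


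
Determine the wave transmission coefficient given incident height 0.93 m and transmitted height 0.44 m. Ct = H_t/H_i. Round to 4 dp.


Ct = H_t / H_i
Ct = 0.44 / 0.93
Ct = 0.4731

0.4731


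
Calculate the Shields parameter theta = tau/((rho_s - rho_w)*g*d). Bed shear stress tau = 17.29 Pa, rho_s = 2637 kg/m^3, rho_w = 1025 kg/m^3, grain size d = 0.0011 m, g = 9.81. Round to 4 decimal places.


theta = tau / ((rho_s - rho_w) * g * d)
rho_s - rho_w = 2637 - 1025 = 1612
Denominator = 1612 * 9.81 * 0.0011 = 17.395092
theta = 17.29 / 17.395092
theta = 0.9940

0.9940


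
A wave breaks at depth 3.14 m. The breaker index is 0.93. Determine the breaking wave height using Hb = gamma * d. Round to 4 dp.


Hb = gamma * d
Hb = 0.93 * 3.14
Hb = 2.9202 m

2.9202


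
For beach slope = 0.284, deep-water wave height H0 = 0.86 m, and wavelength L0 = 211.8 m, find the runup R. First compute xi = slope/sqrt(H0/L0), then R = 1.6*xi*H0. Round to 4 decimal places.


xi = slope / sqrt(H0/L0)
H0/L0 = 0.86/211.8 = 0.004060
sqrt(0.004060) = 0.063722
xi = 0.284 / 0.063722 = 4.456892
R = 1.6 * xi * H0 = 1.6 * 4.456892 * 0.86
R = 6.1327 m

6.1327


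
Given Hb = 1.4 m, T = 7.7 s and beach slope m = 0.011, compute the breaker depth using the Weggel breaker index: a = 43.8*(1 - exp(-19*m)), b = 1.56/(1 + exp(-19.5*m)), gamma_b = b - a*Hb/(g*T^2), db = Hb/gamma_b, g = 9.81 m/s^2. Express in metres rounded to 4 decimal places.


a = 43.8 * (1 - exp(-19 * m))
exp(-19 * 0.011) = exp(-0.2090) = 0.811395
a = 43.8 * (1 - 0.811395) = 8.260889
b = 1.56 / (1 + exp(-19.5 * m))
exp(-19.5 * 0.011) = exp(-0.2145) = 0.806945
b = 1.56 / (1 + 0.806945) = 0.863336
Hb / (g * T^2) = 1.4 / (9.81 * 7.7^2) = 1.4 / 581.6349 = 0.00240701
gamma_b = b - a * Hb/(g*T^2) = 0.863336 - 8.260889 * 0.00240701 = 0.843452
db = Hb / gamma_b = 1.4 / 0.843452
db = 1.6598 m

1.6598


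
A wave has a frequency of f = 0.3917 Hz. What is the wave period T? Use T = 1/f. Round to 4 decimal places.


T = 1 / f
T = 1 / 0.3917
T = 2.5530 s

2.5530
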